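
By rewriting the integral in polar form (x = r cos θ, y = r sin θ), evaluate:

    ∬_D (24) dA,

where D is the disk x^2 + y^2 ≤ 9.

The region D is 0 ≤ r ≤ 3, 0 ≤ θ ≤ 2π in polar coordinates, where x = r cos(θ), y = r sin(θ), and dA = r dr dθ.

Under the substitution, the integrand becomes 24, so

    ∬_D (24) dA = ∫_{0}^{2π} ∫_{0}^{3} (24) · r dr dθ.

Inner integral (in r): ∫_{0}^{3} (24) · r dr = 108.

Outer integral (in θ): ∫_{0}^{2π} (108) dθ = 216π.

Therefore ∬_D (24) dA = 216π.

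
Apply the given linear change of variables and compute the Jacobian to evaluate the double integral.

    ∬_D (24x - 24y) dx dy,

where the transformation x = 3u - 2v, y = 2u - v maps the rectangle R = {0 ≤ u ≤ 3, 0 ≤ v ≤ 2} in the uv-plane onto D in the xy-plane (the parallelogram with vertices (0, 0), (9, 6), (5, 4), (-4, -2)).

Compute the Jacobian determinant of (x, y) with respect to (u, v):

    ∂(x,y)/∂(u,v) = | 3  -2 | = (3)(-1) - (-2)(2) = 1.
                   | 2  -1 |

Its absolute value is |J| = 1 (the area scaling factor).

Substituting x = 3u - 2v, y = 2u - v into the integrand,

    24x - 24y → 24u - 24v,

so the integral becomes

    ∬_R (24u - 24v) · |J| du dv = ∫_0^3 ∫_0^2 (24u - 24v) dv du.

Inner (v): 48u - 48.
Outer (u): 72.

Therefore ∬_D (24x - 24y) dx dy = 72.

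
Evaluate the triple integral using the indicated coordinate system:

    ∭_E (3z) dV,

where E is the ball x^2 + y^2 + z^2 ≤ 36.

In spherical coordinates, x = ρ sin(φ) cos(θ), y = ρ sin(φ) sin(θ), z = ρ cos(φ), and dV = ρ^2 sin(φ) dρ dφ dθ.

The integrand becomes 3ρ cos(φ), so

    ∭_E (3z) dV = ∫_{0}^{2π} ∫_{0}^{π} ∫_{0}^{6} (3ρ cos(φ)) · ρ^2 sin(φ) dρ dφ dθ.

Inner (ρ): 486sin(2φ).
Middle (φ): 0.
Outer (θ): 0.

Therefore the triple integral equals 0.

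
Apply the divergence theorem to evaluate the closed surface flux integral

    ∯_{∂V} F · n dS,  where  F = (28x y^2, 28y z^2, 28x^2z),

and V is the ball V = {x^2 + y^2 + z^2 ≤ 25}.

By the divergence theorem,

    ∯_{∂V} F · n dS = ∭_V (∇ · F) dV.

Compute the divergence:
    ∇ · F = ∂F_x/∂x + ∂F_y/∂y + ∂F_z/∂z = 28y^2 + 28z^2 + 28x^2 = 28x^2 + 28y^2 + 28z^2.

In spherical coordinates, x = ρ sin(φ) cos(θ), y = ρ sin(φ) sin(θ), z = ρ cos(φ), dV = ρ^2 sin(φ) dρ dφ dθ, with 0 ≤ ρ ≤ 5, 0 ≤ φ ≤ π, 0 ≤ θ ≤ 2π.

The integrand, after substitution and multiplying by the volume element, becomes (28ρ^2) · ρ^2 sin(φ), so

    ∭_V (∇·F) dV = ∫_0^{2π} ∫_0^{π} ∫_0^{5} (28ρ^2) · ρ^2 sin(φ) dρ dφ dθ.

Inner (ρ from 0 to 5): 17500sin(φ).
Middle (φ from 0 to π): 35000.
Outer (θ from 0 to 2π): 70000π.

Therefore ∯_{∂V} F · n dS = 70000π.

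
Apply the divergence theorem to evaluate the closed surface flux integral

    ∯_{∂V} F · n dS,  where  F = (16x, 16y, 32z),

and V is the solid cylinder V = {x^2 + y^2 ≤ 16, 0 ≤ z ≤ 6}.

By the divergence theorem,

    ∯_{∂V} F · n dS = ∭_V (∇ · F) dV.

Compute the divergence:
    ∇ · F = ∂F_x/∂x + ∂F_y/∂y + ∂F_z/∂z = 16 + 16 + 32 = 64.

In cylindrical coordinates, x = r cos(θ), y = r sin(θ), z = z, dV = r dr dθ dz, with 0 ≤ r ≤ 4, 0 ≤ θ ≤ 2π, 0 ≤ z ≤ 6.

The integrand, after substitution and multiplying by the volume element, becomes (64) · r, so

    ∭_V (∇·F) dV = ∫_0^{2π} ∫_0^{4} ∫_0^{6} (64) · r dz dr dθ.

Inner (z from 0 to 6): 384r.
Middle (r from 0 to 4): 3072.
Outer (θ from 0 to 2π): 6144π.

Therefore ∯_{∂V} F · n dS = 6144π.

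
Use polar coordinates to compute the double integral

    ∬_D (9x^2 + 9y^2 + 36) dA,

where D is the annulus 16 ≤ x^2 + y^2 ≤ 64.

The region D is 4 ≤ r ≤ 8, 0 ≤ θ ≤ 2π in polar coordinates, where x = r cos(θ), y = r sin(θ), and dA = r dr dθ.

Under the substitution, the integrand becomes 9r^2 + 36, so

    ∬_D (9x^2 + 9y^2 + 36) dA = ∫_{0}^{2π} ∫_{4}^{8} (9r^2 + 36) · r dr dθ.

Inner integral (in r): ∫_{4}^{8} (9r^2 + 36) · r dr = 9504.

Outer integral (in θ): ∫_{0}^{2π} (9504) dθ = 19008π.

Therefore ∬_D (9x^2 + 9y^2 + 36) dA = 19008π.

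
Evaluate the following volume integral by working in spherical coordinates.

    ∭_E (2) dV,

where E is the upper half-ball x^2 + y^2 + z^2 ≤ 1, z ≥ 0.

In spherical coordinates, x = ρ sin(φ) cos(θ), y = ρ sin(φ) sin(θ), z = ρ cos(φ), and dV = ρ^2 sin(φ) dρ dφ dθ.

The integrand becomes 2, so

    ∭_E (2) dV = ∫_{0}^{2π} ∫_{0}^{π/2} ∫_{0}^{1} (2) · ρ^2 sin(φ) dρ dφ dθ.

Inner (ρ): 2sin(φ)/3.
Middle (φ): 2/3.
Outer (θ): 4π/3.

Therefore the triple integral equals 4π/3.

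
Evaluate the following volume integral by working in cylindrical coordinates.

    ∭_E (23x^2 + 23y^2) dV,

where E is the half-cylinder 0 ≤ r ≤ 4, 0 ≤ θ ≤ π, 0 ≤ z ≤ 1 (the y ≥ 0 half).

In cylindrical coordinates, x = r cos(θ), y = r sin(θ), z = z, and dV = r dr dθ dz.

The integrand becomes 23r^2, so

    ∭_E (23x^2 + 23y^2) dV = ∫_{0}^{π} ∫_{0}^{4} ∫_{0}^{1} (23r^2) · r dz dr dθ.

Inner (z): 23r^3.
Middle (r from 0 to 4): 1472.
Outer (θ): 1472π.

Therefore the triple integral equals 1472π.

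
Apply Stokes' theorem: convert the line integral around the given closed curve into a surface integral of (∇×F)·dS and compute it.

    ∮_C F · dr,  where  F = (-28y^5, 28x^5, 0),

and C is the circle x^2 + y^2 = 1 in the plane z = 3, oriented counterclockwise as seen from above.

Let S be the flat disk x^2 + y^2 ≤ 1 in the plane z = 3, with upward unit normal n̂ = ẑ. By Stokes' theorem,

    ∮_C F · dr = ∬_S (∇ × F) · n̂ dS = ∬_D (curl F)_z dA,

where D is the disk x^2 + y^2 ≤ 1.

Compute the curl of F = (-28y^5, 28x^5, 0):
    (∇ × F)_x = ∂F_z/∂y - ∂F_y/∂z = 0,
    (∇ × F)_y = ∂F_x/∂z - ∂F_z/∂x = 0,
    (∇ × F)_z = ∂F_y/∂x - ∂F_x/∂y = 140x^4 + 140y^4.

On z = 3, (curl F)_z = 140x^4 + 140y^4.

Convert to polar (x = r cos θ, y = r sin θ, dA = r dr dθ); the integrand becomes 140r^4(sin(θ)^4 + cos(θ)^4), so

    ∬_D (curl F)_z dA = ∫_0^{2π} ∫_0^{1} (140r^4(sin(θ)^4 + cos(θ)^4)) · r dr dθ.

Inner (r from 0 to 1): 70sin(θ)^4/3 + 70cos(θ)^4/3.
Outer (θ from 0 to 2π): 35π.

Therefore ∮_C F · dr = 35π.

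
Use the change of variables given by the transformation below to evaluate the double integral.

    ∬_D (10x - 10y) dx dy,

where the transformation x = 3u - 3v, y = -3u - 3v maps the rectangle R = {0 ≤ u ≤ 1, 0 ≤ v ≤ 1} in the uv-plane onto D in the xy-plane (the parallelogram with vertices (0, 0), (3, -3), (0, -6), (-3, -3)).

Compute the Jacobian determinant of (x, y) with respect to (u, v):

    ∂(x,y)/∂(u,v) = | 3  -3 | = (3)(-3) - (-3)(-3) = -18.
                   | -3  -3 |

Its absolute value is |J| = 18 (the area scaling factor).

Substituting x = 3u - 3v, y = -3u - 3v into the integrand,

    10x - 10y → 60u,

so the integral becomes

    ∬_R (60u) · |J| du dv = ∫_0^1 ∫_0^1 (1080u) dv du.

Inner (v): 1080u.
Outer (u): 540.

Therefore ∬_D (10x - 10y) dx dy = 540.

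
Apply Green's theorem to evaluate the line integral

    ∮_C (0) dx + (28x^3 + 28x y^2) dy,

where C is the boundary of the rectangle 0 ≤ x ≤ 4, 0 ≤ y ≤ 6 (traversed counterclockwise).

Green's theorem converts the closed line integral into a double integral over the enclosed region D:

    ∮_C P dx + Q dy = ∬_D (∂Q/∂x - ∂P/∂y) dA.

Here P = 0, Q = 28x^3 + 28x y^2, so

    ∂Q/∂x = 84x^2 + 28y^2,    ∂P/∂y = 0,
    ∂Q/∂x - ∂P/∂y = 84x^2 + 28y^2.

D is the region 0 ≤ x ≤ 4, 0 ≤ y ≤ 6. Evaluating the double integral:

    ∬_D (84x^2 + 28y^2) dA = ∫_0^{4} ∫_0^{6} (84x^2 + 28y^2) dy dx.

Inner (y from 0 to 6): 504x^2 + 2016.
Outer (x from 0 to 4): 18816.

Therefore ∮_C P dx + Q dy = 18816.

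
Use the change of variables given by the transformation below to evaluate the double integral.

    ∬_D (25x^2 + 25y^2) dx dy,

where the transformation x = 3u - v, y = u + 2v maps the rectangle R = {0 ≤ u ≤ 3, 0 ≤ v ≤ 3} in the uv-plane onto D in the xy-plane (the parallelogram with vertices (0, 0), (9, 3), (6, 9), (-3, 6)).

Compute the Jacobian determinant of (x, y) with respect to (u, v):

    ∂(x,y)/∂(u,v) = | 3  -1 | = (3)(2) - (-1)(1) = 7.
                   | 1  2 |

Its absolute value is |J| = 7 (the area scaling factor).

Substituting x = 3u - v, y = u + 2v into the integrand,

    25x^2 + 25y^2 → 250u^2 - 50u v + 125v^2,

so the integral becomes

    ∬_R (250u^2 - 50u v + 125v^2) · |J| du dv = ∫_0^3 ∫_0^3 (1750u^2 - 350u v + 875v^2) dv du.

Inner (v): 5250u^2 - 1575u + 7875.
Outer (u): 127575/2.

Therefore ∬_D (25x^2 + 25y^2) dx dy = 127575/2.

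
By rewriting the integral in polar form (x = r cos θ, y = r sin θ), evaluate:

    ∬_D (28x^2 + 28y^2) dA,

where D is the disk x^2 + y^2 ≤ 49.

The region D is 0 ≤ r ≤ 7, 0 ≤ θ ≤ 2π in polar coordinates, where x = r cos(θ), y = r sin(θ), and dA = r dr dθ.

Under the substitution, the integrand becomes 28r^2, so

    ∬_D (28x^2 + 28y^2) dA = ∫_{0}^{2π} ∫_{0}^{7} (28r^2) · r dr dθ.

Inner integral (in r): ∫_{0}^{7} (28r^2) · r dr = 16807.

Outer integral (in θ): ∫_{0}^{2π} (16807) dθ = 33614π.

Therefore ∬_D (28x^2 + 28y^2) dA = 33614π.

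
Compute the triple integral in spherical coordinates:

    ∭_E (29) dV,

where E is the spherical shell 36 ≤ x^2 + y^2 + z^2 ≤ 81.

In spherical coordinates, x = ρ sin(φ) cos(θ), y = ρ sin(φ) sin(θ), z = ρ cos(φ), and dV = ρ^2 sin(φ) dρ dφ dθ.

The integrand becomes 29, so

    ∭_E (29) dV = ∫_{0}^{2π} ∫_{0}^{π} ∫_{6}^{9} (29) · ρ^2 sin(φ) dρ dφ dθ.

Inner (ρ): 4959sin(φ).
Middle (φ): 9918.
Outer (θ): 19836π.

Therefore the triple integral equals 19836π.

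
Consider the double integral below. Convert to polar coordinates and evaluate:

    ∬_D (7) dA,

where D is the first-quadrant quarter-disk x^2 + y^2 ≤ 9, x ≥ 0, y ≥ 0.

The region D is 0 ≤ r ≤ 3, 0 ≤ θ ≤ π/2 in polar coordinates, where x = r cos(θ), y = r sin(θ), and dA = r dr dθ.

Under the substitution, the integrand becomes 7, so

    ∬_D (7) dA = ∫_{0}^{π/2} ∫_{0}^{3} (7) · r dr dθ.

Inner integral (in r): ∫_{0}^{3} (7) · r dr = 63/2.

Outer integral (in θ): ∫_{0}^{π/2} (63/2) dθ = 63π/4.

Therefore ∬_D (7) dA = 63π/4.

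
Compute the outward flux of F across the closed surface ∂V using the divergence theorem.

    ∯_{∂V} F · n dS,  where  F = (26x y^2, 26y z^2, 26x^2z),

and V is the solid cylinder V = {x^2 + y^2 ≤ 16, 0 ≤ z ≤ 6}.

By the divergence theorem,

    ∯_{∂V} F · n dS = ∭_V (∇ · F) dV.

Compute the divergence:
    ∇ · F = ∂F_x/∂x + ∂F_y/∂y + ∂F_z/∂z = 26y^2 + 26z^2 + 26x^2 = 26x^2 + 26y^2 + 26z^2.

In cylindrical coordinates, x = r cos(θ), y = r sin(θ), z = z, dV = r dr dθ dz, with 0 ≤ r ≤ 4, 0 ≤ θ ≤ 2π, 0 ≤ z ≤ 6.

The integrand, after substitution and multiplying by the volume element, becomes (26r^2 + 26z^2) · r, so

    ∭_V (∇·F) dV = ∫_0^{2π} ∫_0^{4} ∫_0^{6} (26r^2 + 26z^2) · r dz dr dθ.

Inner (z from 0 to 6): 156r (r^2 + 12).
Middle (r from 0 to 4): 24960.
Outer (θ from 0 to 2π): 49920π.

Therefore ∯_{∂V} F · n dS = 49920π.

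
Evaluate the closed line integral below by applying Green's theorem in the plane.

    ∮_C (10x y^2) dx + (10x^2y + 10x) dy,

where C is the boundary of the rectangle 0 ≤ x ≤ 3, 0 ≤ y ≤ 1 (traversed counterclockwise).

Green's theorem converts the closed line integral into a double integral over the enclosed region D:

    ∮_C P dx + Q dy = ∬_D (∂Q/∂x - ∂P/∂y) dA.

Here P = 10x y^2, Q = 10x^2y + 10x, so

    ∂Q/∂x = 20x y + 10,    ∂P/∂y = 20x y,
    ∂Q/∂x - ∂P/∂y = 10.

D is the region 0 ≤ x ≤ 3, 0 ≤ y ≤ 1. Evaluating the double integral:

    ∬_D (10) dA = ∫_0^{3} ∫_0^{1} (10) dy dx.

Inner (y from 0 to 1): 10.
Outer (x from 0 to 3): 30.

Therefore ∮_C P dx + Q dy = 30.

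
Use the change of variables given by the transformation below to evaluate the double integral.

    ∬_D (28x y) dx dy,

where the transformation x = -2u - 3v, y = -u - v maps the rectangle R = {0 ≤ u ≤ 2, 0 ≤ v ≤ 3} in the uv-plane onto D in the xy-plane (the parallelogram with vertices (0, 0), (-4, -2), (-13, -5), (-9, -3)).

Compute the Jacobian determinant of (x, y) with respect to (u, v):

    ∂(x,y)/∂(u,v) = | -2  -3 | = (-2)(-1) - (-3)(-1) = -1.
                   | -1  -1 |

Its absolute value is |J| = 1 (the area scaling factor).

Substituting x = -2u - 3v, y = -u - v into the integrand,

    28x y → 56u^2 + 140u v + 84v^2,

so the integral becomes

    ∬_R (56u^2 + 140u v + 84v^2) · |J| du dv = ∫_0^2 ∫_0^3 (56u^2 + 140u v + 84v^2) dv du.

Inner (v): 168u^2 + 630u + 756.
Outer (u): 3220.

Therefore ∬_D (28x y) dx dy = 3220.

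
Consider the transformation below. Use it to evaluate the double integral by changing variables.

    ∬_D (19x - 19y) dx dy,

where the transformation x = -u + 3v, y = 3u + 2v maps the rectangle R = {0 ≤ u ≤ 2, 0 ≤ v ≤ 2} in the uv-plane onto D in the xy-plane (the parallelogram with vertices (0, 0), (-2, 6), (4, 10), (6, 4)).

Compute the Jacobian determinant of (x, y) with respect to (u, v):

    ∂(x,y)/∂(u,v) = | -1  3 | = (-1)(2) - (3)(3) = -11.
                   | 3  2 |

Its absolute value is |J| = 11 (the area scaling factor).

Substituting x = -u + 3v, y = 3u + 2v into the integrand,

    19x - 19y → -76u + 19v,

so the integral becomes

    ∬_R (-76u + 19v) · |J| du dv = ∫_0^2 ∫_0^2 (-836u + 209v) dv du.

Inner (v): 418 - 1672u.
Outer (u): -2508.

Therefore ∬_D (19x - 19y) dx dy = -2508.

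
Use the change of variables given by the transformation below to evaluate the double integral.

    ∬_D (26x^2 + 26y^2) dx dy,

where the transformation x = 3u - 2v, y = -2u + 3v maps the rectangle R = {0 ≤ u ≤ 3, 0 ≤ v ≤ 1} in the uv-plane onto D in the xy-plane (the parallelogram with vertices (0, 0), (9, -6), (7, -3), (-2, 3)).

Compute the Jacobian determinant of (x, y) with respect to (u, v):

    ∂(x,y)/∂(u,v) = | 3  -2 | = (3)(3) - (-2)(-2) = 5.
                   | -2  3 |

Its absolute value is |J| = 5 (the area scaling factor).

Substituting x = 3u - 2v, y = -2u + 3v into the integrand,

    26x^2 + 26y^2 → 338u^2 - 624u v + 338v^2,

so the integral becomes

    ∬_R (338u^2 - 624u v + 338v^2) · |J| du dv = ∫_0^3 ∫_0^1 (1690u^2 - 3120u v + 1690v^2) dv du.

Inner (v): 1690u^2 - 1560u + 1690/3.
Outer (u): 9880.

Therefore ∬_D (26x^2 + 26y^2) dx dy = 9880.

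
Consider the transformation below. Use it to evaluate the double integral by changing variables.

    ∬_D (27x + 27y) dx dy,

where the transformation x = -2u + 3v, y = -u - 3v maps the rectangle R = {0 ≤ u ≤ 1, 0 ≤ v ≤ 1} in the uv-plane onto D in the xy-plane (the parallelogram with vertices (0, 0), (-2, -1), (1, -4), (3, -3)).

Compute the Jacobian determinant of (x, y) with respect to (u, v):

    ∂(x,y)/∂(u,v) = | -2  3 | = (-2)(-3) - (3)(-1) = 9.
                   | -1  -3 |

Its absolute value is |J| = 9 (the area scaling factor).

Substituting x = -2u + 3v, y = -u - 3v into the integrand,

    27x + 27y → -81u,

so the integral becomes

    ∬_R (-81u) · |J| du dv = ∫_0^1 ∫_0^1 (-729u) dv du.

Inner (v): -729u.
Outer (u): -729/2.

Therefore ∬_D (27x + 27y) dx dy = -729/2.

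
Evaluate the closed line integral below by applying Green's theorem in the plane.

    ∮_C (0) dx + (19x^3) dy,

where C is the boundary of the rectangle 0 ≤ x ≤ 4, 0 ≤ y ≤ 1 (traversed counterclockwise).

Green's theorem converts the closed line integral into a double integral over the enclosed region D:

    ∮_C P dx + Q dy = ∬_D (∂Q/∂x - ∂P/∂y) dA.

Here P = 0, Q = 19x^3, so

    ∂Q/∂x = 57x^2,    ∂P/∂y = 0,
    ∂Q/∂x - ∂P/∂y = 57x^2.

D is the region 0 ≤ x ≤ 4, 0 ≤ y ≤ 1. Evaluating the double integral:

    ∬_D (57x^2) dA = ∫_0^{4} ∫_0^{1} (57x^2) dy dx.

Inner (y from 0 to 1): 57x^2.
Outer (x from 0 to 4): 1216.

Therefore ∮_C P dx + Q dy = 1216.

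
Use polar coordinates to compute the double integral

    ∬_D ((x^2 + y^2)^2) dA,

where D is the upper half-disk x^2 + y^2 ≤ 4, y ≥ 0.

The region D is 0 ≤ r ≤ 2, 0 ≤ θ ≤ π in polar coordinates, where x = r cos(θ), y = r sin(θ), and dA = r dr dθ.

Under the substitution, the integrand becomes r^4, so

    ∬_D ((x^2 + y^2)^2) dA = ∫_{0}^{π} ∫_{0}^{2} (r^4) · r dr dθ.

Inner integral (in r): ∫_{0}^{2} (r^4) · r dr = 32/3.

Outer integral (in θ): ∫_{0}^{π} (32/3) dθ = 32π/3.

Therefore ∬_D ((x^2 + y^2)^2) dA = 32π/3.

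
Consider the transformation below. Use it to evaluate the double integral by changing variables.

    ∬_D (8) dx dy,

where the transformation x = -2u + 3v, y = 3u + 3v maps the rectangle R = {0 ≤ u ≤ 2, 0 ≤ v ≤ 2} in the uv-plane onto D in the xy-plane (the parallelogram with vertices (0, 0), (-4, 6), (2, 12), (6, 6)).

Compute the Jacobian determinant of (x, y) with respect to (u, v):

    ∂(x,y)/∂(u,v) = | -2  3 | = (-2)(3) - (3)(3) = -15.
                   | 3  3 |

Its absolute value is |J| = 15 (the area scaling factor).

Substituting x = -2u + 3v, y = 3u + 3v into the integrand,

    8 → 8,

so the integral becomes

    ∬_R (8) · |J| du dv = ∫_0^2 ∫_0^2 (120) dv du.

Inner (v): 240.
Outer (u): 480.

Therefore ∬_D (8) dx dy = 480.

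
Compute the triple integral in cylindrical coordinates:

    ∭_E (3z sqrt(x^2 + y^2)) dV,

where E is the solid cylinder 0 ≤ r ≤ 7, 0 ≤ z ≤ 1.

In cylindrical coordinates, x = r cos(θ), y = r sin(θ), z = z, and dV = r dr dθ dz.

The integrand becomes 3r z, so

    ∭_E (3z sqrt(x^2 + y^2)) dV = ∫_{0}^{2π} ∫_{0}^{7} ∫_{0}^{1} (3r z) · r dz dr dθ.

Inner (z): 3r^2/2.
Middle (r from 0 to 7): 343/2.
Outer (θ): 343π.

Therefore the triple integral equals 343π.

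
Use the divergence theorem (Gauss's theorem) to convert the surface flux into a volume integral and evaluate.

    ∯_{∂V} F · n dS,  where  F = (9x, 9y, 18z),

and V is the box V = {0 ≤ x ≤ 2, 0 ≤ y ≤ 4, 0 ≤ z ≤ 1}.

By the divergence theorem,

    ∯_{∂V} F · n dS = ∭_V (∇ · F) dV.

Compute the divergence:
    ∇ · F = ∂F_x/∂x + ∂F_y/∂y + ∂F_z/∂z = 9 + 9 + 18 = 36.

V is a rectangular box, so dV = dx dy dz with 0 ≤ x ≤ 2, 0 ≤ y ≤ 4, 0 ≤ z ≤ 1.

Integrate (36) over V as an iterated integral:

    ∭_V (∇·F) dV = ∫_0^{2} ∫_0^{4} ∫_0^{1} (36) dz dy dx.

Inner (z from 0 to 1): 36.
Middle (y from 0 to 4): 144.
Outer (x from 0 to 2): 288.

Therefore ∯_{∂V} F · n dS = 288.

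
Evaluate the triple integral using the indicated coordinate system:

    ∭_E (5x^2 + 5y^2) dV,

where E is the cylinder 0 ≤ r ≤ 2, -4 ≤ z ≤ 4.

In cylindrical coordinates, x = r cos(θ), y = r sin(θ), z = z, and dV = r dr dθ dz.

The integrand becomes 5r^2, so

    ∭_E (5x^2 + 5y^2) dV = ∫_{0}^{2π} ∫_{0}^{2} ∫_{-4}^{4} (5r^2) · r dz dr dθ.

Inner (z): 40r^3.
Middle (r from 0 to 2): 160.
Outer (θ): 320π.

Therefore the triple integral equals 320π.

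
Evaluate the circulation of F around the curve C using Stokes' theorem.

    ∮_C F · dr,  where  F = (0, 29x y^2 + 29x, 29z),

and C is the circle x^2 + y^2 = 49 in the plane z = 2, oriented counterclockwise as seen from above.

Let S be the flat disk x^2 + y^2 ≤ 49 in the plane z = 2, with upward unit normal n̂ = ẑ. By Stokes' theorem,

    ∮_C F · dr = ∬_S (∇ × F) · n̂ dS = ∬_D (curl F)_z dA,

where D is the disk x^2 + y^2 ≤ 49.

Compute the curl of F = (0, 29x y^2 + 29x, 29z):
    (∇ × F)_x = ∂F_z/∂y - ∂F_y/∂z = 0,
    (∇ × F)_y = ∂F_x/∂z - ∂F_z/∂x = 0,
    (∇ × F)_z = ∂F_y/∂x - ∂F_x/∂y = 29y^2 + 29.

On z = 2, (curl F)_z = 29y^2 + 29.

Convert to polar (x = r cos θ, y = r sin θ, dA = r dr dθ); the integrand becomes 29r^2sin(θ)^2 + 29, so

    ∬_D (curl F)_z dA = ∫_0^{2π} ∫_0^{7} (29r^2sin(θ)^2 + 29) · r dr dθ.

Inner (r from 0 to 7): 69629sin(θ)^2/4 + 1421/2.
Outer (θ from 0 to 2π): 75313π/4.

Therefore ∮_C F · dr = 75313π/4.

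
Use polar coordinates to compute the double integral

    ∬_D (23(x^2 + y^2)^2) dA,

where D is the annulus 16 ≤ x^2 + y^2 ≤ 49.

The region D is 4 ≤ r ≤ 7, 0 ≤ θ ≤ 2π in polar coordinates, where x = r cos(θ), y = r sin(θ), and dA = r dr dθ.

Under the substitution, the integrand becomes 23r^4, so

    ∬_D (23(x^2 + y^2)^2) dA = ∫_{0}^{2π} ∫_{4}^{7} (23r^4) · r dr dθ.

Inner integral (in r): ∫_{4}^{7} (23r^4) · r dr = 870573/2.

Outer integral (in θ): ∫_{0}^{2π} (870573/2) dθ = 870573π.

Therefore ∬_D (23(x^2 + y^2)^2) dA = 870573π.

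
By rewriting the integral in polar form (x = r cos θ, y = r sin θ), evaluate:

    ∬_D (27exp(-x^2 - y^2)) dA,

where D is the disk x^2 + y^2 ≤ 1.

The region D is 0 ≤ r ≤ 1, 0 ≤ θ ≤ 2π in polar coordinates, where x = r cos(θ), y = r sin(θ), and dA = r dr dθ.

Under the substitution, the integrand becomes 27exp(-r^2), so

    ∬_D (27exp(-x^2 - y^2)) dA = ∫_{0}^{2π} ∫_{0}^{1} (27exp(-r^2)) · r dr dθ.

Inner integral (in r): ∫_{0}^{1} (27exp(-r^2)) · r dr = 27/2 - 27exp(-1)/2.

Outer integral (in θ): ∫_{0}^{2π} (27/2 - 27exp(-1)/2) dθ = -27π exp(-1) + 27π.

Therefore ∬_D (27exp(-x^2 - y^2)) dA = -27π exp(-1) + 27π.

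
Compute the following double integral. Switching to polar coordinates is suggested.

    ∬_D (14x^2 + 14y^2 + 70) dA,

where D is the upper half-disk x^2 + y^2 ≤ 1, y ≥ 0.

The region D is 0 ≤ r ≤ 1, 0 ≤ θ ≤ π in polar coordinates, where x = r cos(θ), y = r sin(θ), and dA = r dr dθ.

Under the substitution, the integrand becomes 14r^2 + 70, so

    ∬_D (14x^2 + 14y^2 + 70) dA = ∫_{0}^{π} ∫_{0}^{1} (14r^2 + 70) · r dr dθ.

Inner integral (in r): ∫_{0}^{1} (14r^2 + 70) · r dr = 77/2.

Outer integral (in θ): ∫_{0}^{π} (77/2) dθ = 77π/2.

Therefore ∬_D (14x^2 + 14y^2 + 70) dA = 77π/2.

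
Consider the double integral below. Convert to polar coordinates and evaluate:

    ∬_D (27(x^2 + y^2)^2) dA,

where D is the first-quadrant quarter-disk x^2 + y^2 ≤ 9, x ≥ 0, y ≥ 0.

The region D is 0 ≤ r ≤ 3, 0 ≤ θ ≤ π/2 in polar coordinates, where x = r cos(θ), y = r sin(θ), and dA = r dr dθ.

Under the substitution, the integrand becomes 27r^4, so

    ∬_D (27(x^2 + y^2)^2) dA = ∫_{0}^{π/2} ∫_{0}^{3} (27r^4) · r dr dθ.

Inner integral (in r): ∫_{0}^{3} (27r^4) · r dr = 6561/2.

Outer integral (in θ): ∫_{0}^{π/2} (6561/2) dθ = 6561π/4.

Therefore ∬_D (27(x^2 + y^2)^2) dA = 6561π/4.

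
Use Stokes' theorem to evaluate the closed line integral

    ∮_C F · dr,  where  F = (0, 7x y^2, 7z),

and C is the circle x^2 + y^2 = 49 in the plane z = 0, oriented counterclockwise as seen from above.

Let S be the flat disk x^2 + y^2 ≤ 49 in the plane z = 0, with upward unit normal n̂ = ẑ. By Stokes' theorem,

    ∮_C F · dr = ∬_S (∇ × F) · n̂ dS = ∬_D (curl F)_z dA,

where D is the disk x^2 + y^2 ≤ 49.

Compute the curl of F = (0, 7x y^2, 7z):
    (∇ × F)_x = ∂F_z/∂y - ∂F_y/∂z = 0,
    (∇ × F)_y = ∂F_x/∂z - ∂F_z/∂x = 0,
    (∇ × F)_z = ∂F_y/∂x - ∂F_x/∂y = 7y^2.

On z = 0, (curl F)_z = 7y^2.

Convert to polar (x = r cos θ, y = r sin θ, dA = r dr dθ); the integrand becomes 7r^2sin(θ)^2, so

    ∬_D (curl F)_z dA = ∫_0^{2π} ∫_0^{7} (7r^2sin(θ)^2) · r dr dθ.

Inner (r from 0 to 7): 16807sin(θ)^2/4.
Outer (θ from 0 to 2π): 16807π/4.

Therefore ∮_C F · dr = 16807π/4.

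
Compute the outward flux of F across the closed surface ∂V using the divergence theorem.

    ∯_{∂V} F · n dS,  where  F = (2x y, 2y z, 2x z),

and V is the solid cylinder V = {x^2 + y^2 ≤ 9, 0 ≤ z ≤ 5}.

By the divergence theorem,

    ∯_{∂V} F · n dS = ∭_V (∇ · F) dV.

Compute the divergence:
    ∇ · F = ∂F_x/∂x + ∂F_y/∂y + ∂F_z/∂z = 2y + 2z + 2x = 2x + 2y + 2z.

In cylindrical coordinates, x = r cos(θ), y = r sin(θ), z = z, dV = r dr dθ dz, with 0 ≤ r ≤ 3, 0 ≤ θ ≤ 2π, 0 ≤ z ≤ 5.

The integrand, after substitution and multiplying by the volume element, becomes (2sqrt(2)r sin(θ + π/4) + 2z) · r, so

    ∭_V (∇·F) dV = ∫_0^{2π} ∫_0^{3} ∫_0^{5} (2sqrt(2)r sin(θ + π/4) + 2z) · r dz dr dθ.

Inner (z from 0 to 5): 5r (2sqrt(2)r sin(θ + π/4) + 5).
Middle (r from 0 to 3): 90sqrt(2)sin(θ + π/4) + 225/2.
Outer (θ from 0 to 2π): 225π.

Therefore ∯_{∂V} F · n dS = 225π.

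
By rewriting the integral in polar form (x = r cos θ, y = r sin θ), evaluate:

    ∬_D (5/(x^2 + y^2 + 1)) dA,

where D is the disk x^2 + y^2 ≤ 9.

The region D is 0 ≤ r ≤ 3, 0 ≤ θ ≤ 2π in polar coordinates, where x = r cos(θ), y = r sin(θ), and dA = r dr dθ.

Under the substitution, the integrand becomes 5/(r^2 + 1), so

    ∬_D (5/(x^2 + y^2 + 1)) dA = ∫_{0}^{2π} ∫_{0}^{3} (5/(r^2 + 1)) · r dr dθ.

Inner integral (in r): ∫_{0}^{3} (5/(r^2 + 1)) · r dr = 5log(10)/2.

Outer integral (in θ): ∫_{0}^{2π} (5log(10)/2) dθ = 5π log(10).

Therefore ∬_D (5/(x^2 + y^2 + 1)) dA = 5π log(10).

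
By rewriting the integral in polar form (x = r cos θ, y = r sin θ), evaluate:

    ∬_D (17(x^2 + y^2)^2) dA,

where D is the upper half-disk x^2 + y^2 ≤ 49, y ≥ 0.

The region D is 0 ≤ r ≤ 7, 0 ≤ θ ≤ π in polar coordinates, where x = r cos(θ), y = r sin(θ), and dA = r dr dθ.

Under the substitution, the integrand becomes 17r^4, so

    ∬_D (17(x^2 + y^2)^2) dA = ∫_{0}^{π} ∫_{0}^{7} (17r^4) · r dr dθ.

Inner integral (in r): ∫_{0}^{7} (17r^4) · r dr = 2000033/6.

Outer integral (in θ): ∫_{0}^{π} (2000033/6) dθ = 2000033π/6.

Therefore ∬_D (17(x^2 + y^2)^2) dA = 2000033π/6.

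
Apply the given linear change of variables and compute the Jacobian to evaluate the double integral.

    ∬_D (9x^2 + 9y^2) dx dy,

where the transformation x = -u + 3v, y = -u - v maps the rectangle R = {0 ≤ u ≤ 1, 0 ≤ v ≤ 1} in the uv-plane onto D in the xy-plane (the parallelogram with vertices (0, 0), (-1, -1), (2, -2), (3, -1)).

Compute the Jacobian determinant of (x, y) with respect to (u, v):

    ∂(x,y)/∂(u,v) = | -1  3 | = (-1)(-1) - (3)(-1) = 4.
                   | -1  -1 |

Its absolute value is |J| = 4 (the area scaling factor).

Substituting x = -u + 3v, y = -u - v into the integrand,

    9x^2 + 9y^2 → 18u^2 - 36u v + 90v^2,

so the integral becomes

    ∬_R (18u^2 - 36u v + 90v^2) · |J| du dv = ∫_0^1 ∫_0^1 (72u^2 - 144u v + 360v^2) dv du.

Inner (v): 72u^2 - 72u + 120.
Outer (u): 108.

Therefore ∬_D (9x^2 + 9y^2) dx dy = 108.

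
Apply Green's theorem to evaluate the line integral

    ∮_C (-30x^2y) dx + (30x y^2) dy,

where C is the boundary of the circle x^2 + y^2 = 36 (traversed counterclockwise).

Green's theorem converts the closed line integral into a double integral over the enclosed region D:

    ∮_C P dx + Q dy = ∬_D (∂Q/∂x - ∂P/∂y) dA.

Here P = -30x^2y, Q = 30x y^2, so

    ∂Q/∂x = 30y^2,    ∂P/∂y = -30x^2,
    ∂Q/∂x - ∂P/∂y = 30x^2 + 30y^2.

D is the region x^2 + y^2 ≤ 36. Evaluating the double integral:

In polar coordinates (x = r cos θ, y = r sin θ, dA = r dr dθ) the integrand becomes 30r^2, so

    ∬_D (30x^2 + 30y^2) dA = ∫_0^{2π} ∫_0^{6} (30r^2) · r dr dθ.

Inner (r from 0 to 6): 9720.
Outer (θ from 0 to 2π): 19440π.

Therefore ∮_C P dx + Q dy = 19440π.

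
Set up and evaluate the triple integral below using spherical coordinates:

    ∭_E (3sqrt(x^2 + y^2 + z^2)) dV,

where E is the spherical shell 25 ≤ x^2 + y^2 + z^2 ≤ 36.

In spherical coordinates, x = ρ sin(φ) cos(θ), y = ρ sin(φ) sin(θ), z = ρ cos(φ), and dV = ρ^2 sin(φ) dρ dφ dθ.

The integrand becomes 3ρ, so

    ∭_E (3sqrt(x^2 + y^2 + z^2)) dV = ∫_{0}^{2π} ∫_{0}^{π} ∫_{5}^{6} (3ρ) · ρ^2 sin(φ) dρ dφ dθ.

Inner (ρ): 2013sin(φ)/4.
Middle (φ): 2013/2.
Outer (θ): 2013π.

Therefore the triple integral equals 2013π.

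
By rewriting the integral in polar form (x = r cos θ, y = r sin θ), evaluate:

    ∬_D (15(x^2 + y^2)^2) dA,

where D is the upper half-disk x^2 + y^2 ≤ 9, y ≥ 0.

The region D is 0 ≤ r ≤ 3, 0 ≤ θ ≤ π in polar coordinates, where x = r cos(θ), y = r sin(θ), and dA = r dr dθ.

Under the substitution, the integrand becomes 15r^4, so

    ∬_D (15(x^2 + y^2)^2) dA = ∫_{0}^{π} ∫_{0}^{3} (15r^4) · r dr dθ.

Inner integral (in r): ∫_{0}^{3} (15r^4) · r dr = 3645/2.

Outer integral (in θ): ∫_{0}^{π} (3645/2) dθ = 3645π/2.

Therefore ∬_D (15(x^2 + y^2)^2) dA = 3645π/2.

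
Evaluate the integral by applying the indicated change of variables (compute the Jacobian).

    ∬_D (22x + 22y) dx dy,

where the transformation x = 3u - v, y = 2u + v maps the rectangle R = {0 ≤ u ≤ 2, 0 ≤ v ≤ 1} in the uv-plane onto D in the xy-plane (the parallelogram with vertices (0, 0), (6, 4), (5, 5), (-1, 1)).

Compute the Jacobian determinant of (x, y) with respect to (u, v):

    ∂(x,y)/∂(u,v) = | 3  -1 | = (3)(1) - (-1)(2) = 5.
                   | 2  1 |

Its absolute value is |J| = 5 (the area scaling factor).

Substituting x = 3u - v, y = 2u + v into the integrand,

    22x + 22y → 110u,

so the integral becomes

    ∬_R (110u) · |J| du dv = ∫_0^2 ∫_0^1 (550u) dv du.

Inner (v): 550u.
Outer (u): 1100.

Therefore ∬_D (22x + 22y) dx dy = 1100.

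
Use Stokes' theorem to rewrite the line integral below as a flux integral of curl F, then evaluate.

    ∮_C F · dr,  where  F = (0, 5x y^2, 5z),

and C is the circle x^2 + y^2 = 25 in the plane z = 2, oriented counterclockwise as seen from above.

Let S be the flat disk x^2 + y^2 ≤ 25 in the plane z = 2, with upward unit normal n̂ = ẑ. By Stokes' theorem,

    ∮_C F · dr = ∬_S (∇ × F) · n̂ dS = ∬_D (curl F)_z dA,

where D is the disk x^2 + y^2 ≤ 25.

Compute the curl of F = (0, 5x y^2, 5z):
    (∇ × F)_x = ∂F_z/∂y - ∂F_y/∂z = 0,
    (∇ × F)_y = ∂F_x/∂z - ∂F_z/∂x = 0,
    (∇ × F)_z = ∂F_y/∂x - ∂F_x/∂y = 5y^2.

On z = 2, (curl F)_z = 5y^2.

Convert to polar (x = r cos θ, y = r sin θ, dA = r dr dθ); the integrand becomes 5r^2sin(θ)^2, so

    ∬_D (curl F)_z dA = ∫_0^{2π} ∫_0^{5} (5r^2sin(θ)^2) · r dr dθ.

Inner (r from 0 to 5): 3125sin(θ)^2/4.
Outer (θ from 0 to 2π): 3125π/4.

Therefore ∮_C F · dr = 3125π/4.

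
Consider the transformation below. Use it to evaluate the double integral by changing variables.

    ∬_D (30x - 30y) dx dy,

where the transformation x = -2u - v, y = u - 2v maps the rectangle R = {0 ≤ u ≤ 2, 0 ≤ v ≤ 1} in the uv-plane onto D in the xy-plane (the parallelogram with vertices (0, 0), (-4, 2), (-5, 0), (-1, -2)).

Compute the Jacobian determinant of (x, y) with respect to (u, v):

    ∂(x,y)/∂(u,v) = | -2  -1 | = (-2)(-2) - (-1)(1) = 5.
                   | 1  -2 |

Its absolute value is |J| = 5 (the area scaling factor).

Substituting x = -2u - v, y = u - 2v into the integrand,

    30x - 30y → -90u + 30v,

so the integral becomes

    ∬_R (-90u + 30v) · |J| du dv = ∫_0^2 ∫_0^1 (-450u + 150v) dv du.

Inner (v): 75 - 450u.
Outer (u): -750.

Therefore ∬_D (30x - 30y) dx dy = -750.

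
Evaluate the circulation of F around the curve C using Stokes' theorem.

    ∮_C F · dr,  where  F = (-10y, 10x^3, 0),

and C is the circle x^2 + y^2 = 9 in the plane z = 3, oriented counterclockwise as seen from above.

Let S be the flat disk x^2 + y^2 ≤ 9 in the plane z = 3, with upward unit normal n̂ = ẑ. By Stokes' theorem,

    ∮_C F · dr = ∬_S (∇ × F) · n̂ dS = ∬_D (curl F)_z dA,

where D is the disk x^2 + y^2 ≤ 9.

Compute the curl of F = (-10y, 10x^3, 0):
    (∇ × F)_x = ∂F_z/∂y - ∂F_y/∂z = 0,
    (∇ × F)_y = ∂F_x/∂z - ∂F_z/∂x = 0,
    (∇ × F)_z = ∂F_y/∂x - ∂F_x/∂y = 30x^2 + 10.

On z = 3, (curl F)_z = 30x^2 + 10.

Convert to polar (x = r cos θ, y = r sin θ, dA = r dr dθ); the integrand becomes 30r^2cos(θ)^2 + 10, so

    ∬_D (curl F)_z dA = ∫_0^{2π} ∫_0^{3} (30r^2cos(θ)^2 + 10) · r dr dθ.

Inner (r from 0 to 3): 1215cos(θ)^2/2 + 45.
Outer (θ from 0 to 2π): 1395π/2.

Therefore ∮_C F · dr = 1395π/2.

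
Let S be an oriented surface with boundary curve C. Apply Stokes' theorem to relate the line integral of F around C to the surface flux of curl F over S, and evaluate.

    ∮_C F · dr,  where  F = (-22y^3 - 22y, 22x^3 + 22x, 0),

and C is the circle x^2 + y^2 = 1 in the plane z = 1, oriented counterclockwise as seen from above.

Let S be the flat disk x^2 + y^2 ≤ 1 in the plane z = 1, with upward unit normal n̂ = ẑ. By Stokes' theorem,

    ∮_C F · dr = ∬_S (∇ × F) · n̂ dS = ∬_D (curl F)_z dA,

where D is the disk x^2 + y^2 ≤ 1.

Compute the curl of F = (-22y^3 - 22y, 22x^3 + 22x, 0):
    (∇ × F)_x = ∂F_z/∂y - ∂F_y/∂z = 0,
    (∇ × F)_y = ∂F_x/∂z - ∂F_z/∂x = 0,
    (∇ × F)_z = ∂F_y/∂x - ∂F_x/∂y = 66x^2 + 66y^2 + 44.

On z = 1, (curl F)_z = 66x^2 + 66y^2 + 44.

Convert to polar (x = r cos θ, y = r sin θ, dA = r dr dθ); the integrand becomes 66r^2 + 44, so

    ∬_D (curl F)_z dA = ∫_0^{2π} ∫_0^{1} (66r^2 + 44) · r dr dθ.

Inner (r from 0 to 1): 77/2.
Outer (θ from 0 to 2π): 77π.

Therefore ∮_C F · dr = 77π.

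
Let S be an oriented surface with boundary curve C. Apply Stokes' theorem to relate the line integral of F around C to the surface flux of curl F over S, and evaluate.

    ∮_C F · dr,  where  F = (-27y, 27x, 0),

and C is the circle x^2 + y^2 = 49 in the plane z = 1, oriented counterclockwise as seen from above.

Let S be the flat disk x^2 + y^2 ≤ 49 in the plane z = 1, with upward unit normal n̂ = ẑ. By Stokes' theorem,

    ∮_C F · dr = ∬_S (∇ × F) · n̂ dS = ∬_D (curl F)_z dA,

where D is the disk x^2 + y^2 ≤ 49.

Compute the curl of F = (-27y, 27x, 0):
    (∇ × F)_x = ∂F_z/∂y - ∂F_y/∂z = 0,
    (∇ × F)_y = ∂F_x/∂z - ∂F_z/∂x = 0,
    (∇ × F)_z = ∂F_y/∂x - ∂F_x/∂y = 54.

On z = 1, (curl F)_z = 54.

Convert to polar (x = r cos θ, y = r sin θ, dA = r dr dθ); the integrand becomes 54, so

    ∬_D (curl F)_z dA = ∫_0^{2π} ∫_0^{7} (54) · r dr dθ.

Inner (r from 0 to 7): 1323.
Outer (θ from 0 to 2π): 2646π.

Therefore ∮_C F · dr = 2646π.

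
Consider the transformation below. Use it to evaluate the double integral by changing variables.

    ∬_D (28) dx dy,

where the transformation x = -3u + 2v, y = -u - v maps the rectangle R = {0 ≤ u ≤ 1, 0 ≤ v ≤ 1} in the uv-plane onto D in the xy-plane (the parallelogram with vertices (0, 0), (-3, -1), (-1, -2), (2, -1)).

Compute the Jacobian determinant of (x, y) with respect to (u, v):

    ∂(x,y)/∂(u,v) = | -3  2 | = (-3)(-1) - (2)(-1) = 5.
                   | -1  -1 |

Its absolute value is |J| = 5 (the area scaling factor).

Substituting x = -3u + 2v, y = -u - v into the integrand,

    28 → 28,

so the integral becomes

    ∬_R (28) · |J| du dv = ∫_0^1 ∫_0^1 (140) dv du.

Inner (v): 140.
Outer (u): 140.

Therefore ∬_D (28) dx dy = 140.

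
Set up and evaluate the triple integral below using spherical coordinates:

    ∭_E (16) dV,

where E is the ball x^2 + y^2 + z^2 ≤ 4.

In spherical coordinates, x = ρ sin(φ) cos(θ), y = ρ sin(φ) sin(θ), z = ρ cos(φ), and dV = ρ^2 sin(φ) dρ dφ dθ.

The integrand becomes 16, so

    ∭_E (16) dV = ∫_{0}^{2π} ∫_{0}^{π} ∫_{0}^{2} (16) · ρ^2 sin(φ) dρ dφ dθ.

Inner (ρ): 128sin(φ)/3.
Middle (φ): 256/3.
Outer (θ): 512π/3.

Therefore the triple integral equals 512π/3.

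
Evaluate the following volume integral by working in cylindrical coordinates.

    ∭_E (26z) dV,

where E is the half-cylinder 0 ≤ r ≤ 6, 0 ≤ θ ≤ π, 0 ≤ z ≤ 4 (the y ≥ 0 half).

In cylindrical coordinates, x = r cos(θ), y = r sin(θ), z = z, and dV = r dr dθ dz.

The integrand becomes 26z, so

    ∭_E (26z) dV = ∫_{0}^{π} ∫_{0}^{6} ∫_{0}^{4} (26z) · r dz dr dθ.

Inner (z): 208r.
Middle (r from 0 to 6): 3744.
Outer (θ): 3744π.

Therefore the triple integral equals 3744π.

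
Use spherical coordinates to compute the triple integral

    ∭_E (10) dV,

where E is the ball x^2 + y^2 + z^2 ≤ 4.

In spherical coordinates, x = ρ sin(φ) cos(θ), y = ρ sin(φ) sin(θ), z = ρ cos(φ), and dV = ρ^2 sin(φ) dρ dφ dθ.

The integrand becomes 10, so

    ∭_E (10) dV = ∫_{0}^{2π} ∫_{0}^{π} ∫_{0}^{2} (10) · ρ^2 sin(φ) dρ dφ dθ.

Inner (ρ): 80sin(φ)/3.
Middle (φ): 160/3.
Outer (θ): 320π/3.

Therefore the triple integral equals 320π/3.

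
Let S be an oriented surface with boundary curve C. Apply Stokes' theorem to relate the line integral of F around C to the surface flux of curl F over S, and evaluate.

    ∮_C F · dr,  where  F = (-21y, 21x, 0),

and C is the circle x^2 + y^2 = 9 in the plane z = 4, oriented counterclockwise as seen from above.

Let S be the flat disk x^2 + y^2 ≤ 9 in the plane z = 4, with upward unit normal n̂ = ẑ. By Stokes' theorem,

    ∮_C F · dr = ∬_S (∇ × F) · n̂ dS = ∬_D (curl F)_z dA,

where D is the disk x^2 + y^2 ≤ 9.

Compute the curl of F = (-21y, 21x, 0):
    (∇ × F)_x = ∂F_z/∂y - ∂F_y/∂z = 0,
    (∇ × F)_y = ∂F_x/∂z - ∂F_z/∂x = 0,
    (∇ × F)_z = ∂F_y/∂x - ∂F_x/∂y = 42.

On z = 4, (curl F)_z = 42.

Convert to polar (x = r cos θ, y = r sin θ, dA = r dr dθ); the integrand becomes 42, so

    ∬_D (curl F)_z dA = ∫_0^{2π} ∫_0^{3} (42) · r dr dθ.

Inner (r from 0 to 3): 189.
Outer (θ from 0 to 2π): 378π.

Therefore ∮_C F · dr = 378π.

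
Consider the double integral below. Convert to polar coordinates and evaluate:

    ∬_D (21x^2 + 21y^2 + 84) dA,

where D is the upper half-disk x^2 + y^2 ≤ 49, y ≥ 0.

The region D is 0 ≤ r ≤ 7, 0 ≤ θ ≤ π in polar coordinates, where x = r cos(θ), y = r sin(θ), and dA = r dr dθ.

Under the substitution, the integrand becomes 21r^2 + 84, so

    ∬_D (21x^2 + 21y^2 + 84) dA = ∫_{0}^{π} ∫_{0}^{7} (21r^2 + 84) · r dr dθ.

Inner integral (in r): ∫_{0}^{7} (21r^2 + 84) · r dr = 58653/4.

Outer integral (in θ): ∫_{0}^{π} (58653/4) dθ = 58653π/4.

Therefore ∬_D (21x^2 + 21y^2 + 84) dA = 58653π/4.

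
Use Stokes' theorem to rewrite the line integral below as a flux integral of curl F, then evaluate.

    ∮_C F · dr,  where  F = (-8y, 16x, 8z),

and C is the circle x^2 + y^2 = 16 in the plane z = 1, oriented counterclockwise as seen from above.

Let S be the flat disk x^2 + y^2 ≤ 16 in the plane z = 1, with upward unit normal n̂ = ẑ. By Stokes' theorem,

    ∮_C F · dr = ∬_S (∇ × F) · n̂ dS = ∬_D (curl F)_z dA,

where D is the disk x^2 + y^2 ≤ 16.

Compute the curl of F = (-8y, 16x, 8z):
    (∇ × F)_x = ∂F_z/∂y - ∂F_y/∂z = 0,
    (∇ × F)_y = ∂F_x/∂z - ∂F_z/∂x = 0,
    (∇ × F)_z = ∂F_y/∂x - ∂F_x/∂y = 24.

On z = 1, (curl F)_z = 24.

Convert to polar (x = r cos θ, y = r sin θ, dA = r dr dθ); the integrand becomes 24, so

    ∬_D (curl F)_z dA = ∫_0^{2π} ∫_0^{4} (24) · r dr dθ.

Inner (r from 0 to 4): 192.
Outer (θ from 0 to 2π): 384π.

Therefore ∮_C F · dr = 384π.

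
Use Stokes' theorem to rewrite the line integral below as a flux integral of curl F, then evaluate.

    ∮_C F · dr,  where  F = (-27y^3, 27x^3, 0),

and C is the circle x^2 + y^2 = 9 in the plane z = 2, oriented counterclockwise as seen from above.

Let S be the flat disk x^2 + y^2 ≤ 9 in the plane z = 2, with upward unit normal n̂ = ẑ. By Stokes' theorem,

    ∮_C F · dr = ∬_S (∇ × F) · n̂ dS = ∬_D (curl F)_z dA,

where D is the disk x^2 + y^2 ≤ 9.

Compute the curl of F = (-27y^3, 27x^3, 0):
    (∇ × F)_x = ∂F_z/∂y - ∂F_y/∂z = 0,
    (∇ × F)_y = ∂F_x/∂z - ∂F_z/∂x = 0,
    (∇ × F)_z = ∂F_y/∂x - ∂F_x/∂y = 81x^2 + 81y^2.

On z = 2, (curl F)_z = 81x^2 + 81y^2.

Convert to polar (x = r cos θ, y = r sin θ, dA = r dr dθ); the integrand becomes 81r^2, so

    ∬_D (curl F)_z dA = ∫_0^{2π} ∫_0^{3} (81r^2) · r dr dθ.

Inner (r from 0 to 3): 6561/4.
Outer (θ from 0 to 2π): 6561π/2.

Therefore ∮_C F · dr = 6561π/2.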